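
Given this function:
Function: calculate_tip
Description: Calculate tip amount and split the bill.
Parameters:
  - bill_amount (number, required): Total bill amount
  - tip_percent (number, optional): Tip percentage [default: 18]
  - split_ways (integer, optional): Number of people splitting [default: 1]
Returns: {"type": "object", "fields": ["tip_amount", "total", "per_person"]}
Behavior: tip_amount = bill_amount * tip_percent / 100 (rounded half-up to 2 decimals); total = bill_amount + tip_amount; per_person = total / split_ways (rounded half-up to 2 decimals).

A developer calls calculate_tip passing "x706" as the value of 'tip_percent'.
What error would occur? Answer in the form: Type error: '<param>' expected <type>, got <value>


Spec: 'tip_percent' is declared as number; "x706" is a string.
Type error: 'tip_percent' expected number, got "x706"


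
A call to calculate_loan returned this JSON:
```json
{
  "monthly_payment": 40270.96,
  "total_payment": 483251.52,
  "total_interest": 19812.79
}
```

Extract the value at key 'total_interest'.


19812.79


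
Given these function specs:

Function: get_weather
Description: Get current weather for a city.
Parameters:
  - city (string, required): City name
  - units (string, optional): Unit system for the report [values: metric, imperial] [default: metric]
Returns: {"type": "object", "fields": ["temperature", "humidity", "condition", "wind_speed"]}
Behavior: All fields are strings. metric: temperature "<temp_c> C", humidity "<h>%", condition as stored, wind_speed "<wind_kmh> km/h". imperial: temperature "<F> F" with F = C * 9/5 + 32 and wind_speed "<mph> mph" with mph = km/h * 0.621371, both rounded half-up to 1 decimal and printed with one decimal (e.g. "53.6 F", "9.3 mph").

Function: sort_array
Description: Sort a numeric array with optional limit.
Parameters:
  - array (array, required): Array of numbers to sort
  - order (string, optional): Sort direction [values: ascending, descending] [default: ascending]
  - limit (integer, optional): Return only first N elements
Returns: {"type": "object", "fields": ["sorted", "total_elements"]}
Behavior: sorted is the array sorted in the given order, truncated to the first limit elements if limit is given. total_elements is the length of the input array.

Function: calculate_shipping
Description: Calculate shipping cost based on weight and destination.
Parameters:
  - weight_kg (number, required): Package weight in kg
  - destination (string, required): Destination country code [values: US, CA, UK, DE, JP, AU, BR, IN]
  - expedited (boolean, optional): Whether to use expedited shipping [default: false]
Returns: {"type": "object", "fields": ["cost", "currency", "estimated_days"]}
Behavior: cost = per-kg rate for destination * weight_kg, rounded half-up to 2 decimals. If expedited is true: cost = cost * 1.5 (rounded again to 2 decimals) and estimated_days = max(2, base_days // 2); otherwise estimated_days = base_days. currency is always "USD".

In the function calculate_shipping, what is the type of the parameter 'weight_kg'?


The calculate_shipping spec declares:
  - weight_kg (number, required): Package weight in kg
Type:
number


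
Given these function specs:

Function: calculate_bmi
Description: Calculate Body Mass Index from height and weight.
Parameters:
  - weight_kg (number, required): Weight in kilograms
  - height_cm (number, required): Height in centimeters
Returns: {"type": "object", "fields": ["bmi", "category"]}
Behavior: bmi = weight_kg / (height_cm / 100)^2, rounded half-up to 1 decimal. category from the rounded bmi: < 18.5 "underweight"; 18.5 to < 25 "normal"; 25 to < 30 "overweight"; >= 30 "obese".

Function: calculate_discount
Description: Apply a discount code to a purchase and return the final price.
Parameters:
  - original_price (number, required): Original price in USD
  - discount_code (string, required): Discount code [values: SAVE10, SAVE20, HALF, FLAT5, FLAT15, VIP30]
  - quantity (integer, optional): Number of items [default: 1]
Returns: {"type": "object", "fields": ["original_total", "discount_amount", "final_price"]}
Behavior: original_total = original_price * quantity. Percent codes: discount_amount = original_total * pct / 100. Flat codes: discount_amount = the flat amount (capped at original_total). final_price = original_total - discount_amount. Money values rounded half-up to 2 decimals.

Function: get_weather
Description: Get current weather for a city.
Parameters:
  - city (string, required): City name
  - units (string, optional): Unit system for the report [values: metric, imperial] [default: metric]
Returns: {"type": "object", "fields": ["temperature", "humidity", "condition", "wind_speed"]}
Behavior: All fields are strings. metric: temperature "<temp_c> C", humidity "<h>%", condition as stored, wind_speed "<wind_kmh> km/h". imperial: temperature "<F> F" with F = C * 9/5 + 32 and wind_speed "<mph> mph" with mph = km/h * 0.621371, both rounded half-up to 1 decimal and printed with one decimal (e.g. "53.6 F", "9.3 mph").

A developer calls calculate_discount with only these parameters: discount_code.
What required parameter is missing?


Required parameters: original_price, discount_code
Provided: discount_code
Missing: original_price
original_price


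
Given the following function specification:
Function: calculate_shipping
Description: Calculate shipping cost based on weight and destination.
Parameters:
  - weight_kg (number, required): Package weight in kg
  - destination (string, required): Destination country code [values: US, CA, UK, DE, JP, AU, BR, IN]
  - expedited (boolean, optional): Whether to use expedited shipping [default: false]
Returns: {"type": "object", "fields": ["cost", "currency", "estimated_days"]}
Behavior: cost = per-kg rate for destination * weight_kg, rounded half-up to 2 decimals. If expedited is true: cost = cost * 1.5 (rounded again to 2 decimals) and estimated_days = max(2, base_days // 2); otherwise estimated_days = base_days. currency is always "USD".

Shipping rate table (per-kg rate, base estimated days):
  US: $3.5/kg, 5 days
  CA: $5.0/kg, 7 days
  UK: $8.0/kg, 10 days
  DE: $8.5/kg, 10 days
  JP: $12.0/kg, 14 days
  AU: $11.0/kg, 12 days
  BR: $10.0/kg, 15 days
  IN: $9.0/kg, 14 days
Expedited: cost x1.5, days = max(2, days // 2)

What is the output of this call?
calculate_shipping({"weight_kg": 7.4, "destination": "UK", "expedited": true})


Rate for UK: $8.0/kg, base 10 days
cost = 8.0 * 7.4 = 59.2 -> 59.20
expedited: cost = 59.20 * 1.5 = 88.8 -> 88.80; estimated_days = max(2, 10 // 2) = 5
Output:
{"cost": 88.8, "currency": "USD", "estimated_days": 5}


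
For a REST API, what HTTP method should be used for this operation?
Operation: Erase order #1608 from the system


GET = read, POST = create, PUT = update/replace, DELETE = remove
This operation is a removal.
DELETE


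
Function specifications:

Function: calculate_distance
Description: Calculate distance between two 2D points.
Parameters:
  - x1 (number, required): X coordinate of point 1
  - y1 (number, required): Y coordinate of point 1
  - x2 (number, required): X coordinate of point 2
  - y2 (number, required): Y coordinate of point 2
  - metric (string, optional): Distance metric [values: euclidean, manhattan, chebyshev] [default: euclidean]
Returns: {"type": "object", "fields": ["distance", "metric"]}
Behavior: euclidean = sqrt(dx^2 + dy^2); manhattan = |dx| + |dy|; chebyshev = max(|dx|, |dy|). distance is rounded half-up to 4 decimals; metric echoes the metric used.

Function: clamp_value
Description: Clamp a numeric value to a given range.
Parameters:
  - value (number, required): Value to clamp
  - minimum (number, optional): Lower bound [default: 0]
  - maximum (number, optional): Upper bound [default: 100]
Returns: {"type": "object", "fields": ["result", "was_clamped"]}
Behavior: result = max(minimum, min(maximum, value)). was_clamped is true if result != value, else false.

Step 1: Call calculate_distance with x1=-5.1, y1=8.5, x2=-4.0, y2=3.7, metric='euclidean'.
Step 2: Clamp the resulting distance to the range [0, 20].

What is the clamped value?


Step 1: calculate_distance (euclidean)
  |dx| = |-4 - -5.1| = 1.1; |dy| = |3.7 - 8.5| = 4.8
  euclidean: sqrt(1.1^2 + 4.8^2) = sqrt(24.25) = 4.924429
  Round to 4 decimals: 4.9244
  -> distance = 4.9244
Step 2: clamp_value(value=4.9244, minimum=0, maximum=20)
  result = max(0, min(20, 4.9244)) = max(0, 4.9244) = 4.9244
  was_clamped = (4.9244 != 4.9244) = false
  -> result = 4.9244
4.9244


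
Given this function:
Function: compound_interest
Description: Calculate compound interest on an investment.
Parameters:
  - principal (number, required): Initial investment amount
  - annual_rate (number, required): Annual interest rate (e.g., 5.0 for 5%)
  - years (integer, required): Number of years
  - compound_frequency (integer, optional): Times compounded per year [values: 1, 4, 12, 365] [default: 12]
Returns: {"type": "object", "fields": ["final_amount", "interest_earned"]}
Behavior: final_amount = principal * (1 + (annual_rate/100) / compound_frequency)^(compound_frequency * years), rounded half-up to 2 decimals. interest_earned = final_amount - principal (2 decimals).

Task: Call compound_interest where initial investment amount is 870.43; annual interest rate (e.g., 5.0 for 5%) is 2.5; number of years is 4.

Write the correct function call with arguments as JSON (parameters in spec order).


Mapping each described value to its parameter name:
  'Initial investment amount' -> principal = 870.43
  'Annual interest rate (e.g., 5.0 for 5%)' -> annual_rate = 2.5
  'Number of years' -> years = 4
compound_interest({"principal": 870.43, "annual_rate": 2.5, "years": 4})


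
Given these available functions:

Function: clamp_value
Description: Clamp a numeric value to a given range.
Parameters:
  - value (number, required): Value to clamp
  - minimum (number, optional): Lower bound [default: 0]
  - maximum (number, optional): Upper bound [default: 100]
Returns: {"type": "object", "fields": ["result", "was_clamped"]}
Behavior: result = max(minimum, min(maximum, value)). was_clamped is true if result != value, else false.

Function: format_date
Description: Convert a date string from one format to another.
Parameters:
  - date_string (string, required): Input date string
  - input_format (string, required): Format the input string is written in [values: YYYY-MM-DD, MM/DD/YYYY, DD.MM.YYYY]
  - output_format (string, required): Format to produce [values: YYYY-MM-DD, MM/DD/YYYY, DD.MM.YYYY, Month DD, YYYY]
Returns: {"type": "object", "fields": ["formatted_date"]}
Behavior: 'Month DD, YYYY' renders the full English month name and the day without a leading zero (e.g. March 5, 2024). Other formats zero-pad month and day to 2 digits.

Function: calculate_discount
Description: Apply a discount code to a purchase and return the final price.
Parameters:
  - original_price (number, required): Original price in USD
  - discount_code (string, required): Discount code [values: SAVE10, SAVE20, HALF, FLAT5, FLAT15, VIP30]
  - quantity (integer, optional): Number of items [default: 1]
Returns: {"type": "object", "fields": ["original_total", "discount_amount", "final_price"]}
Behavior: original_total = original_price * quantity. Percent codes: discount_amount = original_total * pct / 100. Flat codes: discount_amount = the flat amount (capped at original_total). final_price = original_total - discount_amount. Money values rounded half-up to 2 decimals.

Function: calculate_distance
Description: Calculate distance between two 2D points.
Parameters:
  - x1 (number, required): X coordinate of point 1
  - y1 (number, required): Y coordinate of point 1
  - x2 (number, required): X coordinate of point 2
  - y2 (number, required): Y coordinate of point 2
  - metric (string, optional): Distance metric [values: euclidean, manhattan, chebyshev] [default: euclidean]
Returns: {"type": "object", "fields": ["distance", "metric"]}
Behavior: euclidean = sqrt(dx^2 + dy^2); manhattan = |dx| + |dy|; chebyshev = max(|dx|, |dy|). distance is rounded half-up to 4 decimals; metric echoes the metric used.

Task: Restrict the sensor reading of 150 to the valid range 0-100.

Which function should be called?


The task needs a function whose description is: Clamp a numeric value to a given range.
clamp_value


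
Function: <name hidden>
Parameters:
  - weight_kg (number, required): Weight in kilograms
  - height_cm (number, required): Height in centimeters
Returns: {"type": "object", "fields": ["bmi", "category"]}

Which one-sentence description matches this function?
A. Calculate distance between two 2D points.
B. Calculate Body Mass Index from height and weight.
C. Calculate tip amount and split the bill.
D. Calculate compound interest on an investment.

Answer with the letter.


Parameters weight_kg, height_cm and return ["bmi", "category"] fit: Calculate Body Mass Index from height and weight.
B


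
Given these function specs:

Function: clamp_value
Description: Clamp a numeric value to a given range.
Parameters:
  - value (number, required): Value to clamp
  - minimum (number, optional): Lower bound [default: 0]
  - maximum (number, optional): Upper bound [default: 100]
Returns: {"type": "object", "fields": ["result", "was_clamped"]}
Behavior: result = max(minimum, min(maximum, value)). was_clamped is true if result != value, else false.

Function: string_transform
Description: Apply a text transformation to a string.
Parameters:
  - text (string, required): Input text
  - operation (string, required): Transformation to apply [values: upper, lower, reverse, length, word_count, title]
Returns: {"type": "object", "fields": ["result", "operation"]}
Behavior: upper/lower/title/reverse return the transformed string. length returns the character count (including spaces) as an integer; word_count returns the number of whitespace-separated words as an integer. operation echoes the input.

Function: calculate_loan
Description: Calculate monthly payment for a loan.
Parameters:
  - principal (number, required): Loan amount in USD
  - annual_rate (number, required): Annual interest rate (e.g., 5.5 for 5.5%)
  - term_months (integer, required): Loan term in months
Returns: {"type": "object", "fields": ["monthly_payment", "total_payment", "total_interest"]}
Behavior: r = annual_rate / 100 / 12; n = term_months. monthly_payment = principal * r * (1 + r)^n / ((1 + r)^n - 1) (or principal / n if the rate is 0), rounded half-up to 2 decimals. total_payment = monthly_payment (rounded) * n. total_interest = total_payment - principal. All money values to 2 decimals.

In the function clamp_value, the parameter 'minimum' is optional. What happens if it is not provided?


The clamp_value spec declares:
  - minimum (number, optional): Lower bound [default: 0]
It defaults to 0


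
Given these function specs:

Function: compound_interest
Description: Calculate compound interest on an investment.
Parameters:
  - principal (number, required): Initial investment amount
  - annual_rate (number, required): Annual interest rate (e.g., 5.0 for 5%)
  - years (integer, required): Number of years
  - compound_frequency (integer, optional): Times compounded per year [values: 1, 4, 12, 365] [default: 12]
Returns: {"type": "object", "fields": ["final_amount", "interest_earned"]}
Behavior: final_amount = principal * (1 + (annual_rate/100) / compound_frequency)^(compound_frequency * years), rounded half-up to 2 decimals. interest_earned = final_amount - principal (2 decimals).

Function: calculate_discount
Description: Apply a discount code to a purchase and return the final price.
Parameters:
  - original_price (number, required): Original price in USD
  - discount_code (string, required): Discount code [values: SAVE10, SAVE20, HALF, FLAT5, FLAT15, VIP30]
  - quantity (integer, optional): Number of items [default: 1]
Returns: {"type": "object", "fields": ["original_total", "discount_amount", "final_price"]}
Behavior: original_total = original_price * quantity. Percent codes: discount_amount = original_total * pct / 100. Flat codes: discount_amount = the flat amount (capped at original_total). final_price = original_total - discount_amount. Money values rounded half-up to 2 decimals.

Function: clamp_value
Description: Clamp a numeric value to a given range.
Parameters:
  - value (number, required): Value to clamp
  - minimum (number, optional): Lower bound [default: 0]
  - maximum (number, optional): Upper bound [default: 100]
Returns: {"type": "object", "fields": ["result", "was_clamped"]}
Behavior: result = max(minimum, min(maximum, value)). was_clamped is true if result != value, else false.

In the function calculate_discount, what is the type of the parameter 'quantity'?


The calculate_discount spec declares:
  - quantity (integer, optional): Number of items [default: 1]
Type:
integer


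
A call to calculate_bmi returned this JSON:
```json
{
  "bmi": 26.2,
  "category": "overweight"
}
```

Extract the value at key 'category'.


overweight


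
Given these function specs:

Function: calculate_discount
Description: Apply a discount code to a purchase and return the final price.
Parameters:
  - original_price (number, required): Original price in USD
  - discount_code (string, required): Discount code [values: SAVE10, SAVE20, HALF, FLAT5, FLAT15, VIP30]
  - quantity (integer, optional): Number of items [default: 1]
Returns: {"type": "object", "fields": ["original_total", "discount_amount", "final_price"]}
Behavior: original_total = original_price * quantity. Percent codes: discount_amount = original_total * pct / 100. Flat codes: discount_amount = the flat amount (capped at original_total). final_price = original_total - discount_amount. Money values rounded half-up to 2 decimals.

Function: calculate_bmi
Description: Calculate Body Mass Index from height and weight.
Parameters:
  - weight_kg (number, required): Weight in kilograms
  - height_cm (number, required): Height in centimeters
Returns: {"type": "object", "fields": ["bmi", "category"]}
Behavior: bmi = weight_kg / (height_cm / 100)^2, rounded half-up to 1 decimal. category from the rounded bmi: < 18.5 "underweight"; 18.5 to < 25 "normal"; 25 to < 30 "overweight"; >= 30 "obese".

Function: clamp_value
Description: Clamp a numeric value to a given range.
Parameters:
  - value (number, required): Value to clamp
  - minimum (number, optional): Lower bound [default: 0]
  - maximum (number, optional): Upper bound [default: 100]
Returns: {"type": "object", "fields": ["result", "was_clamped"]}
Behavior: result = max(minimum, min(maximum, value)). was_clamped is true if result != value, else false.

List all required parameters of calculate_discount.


Parameters of calculate_discount and their required/optional flag:
  original_price: required
  discount_code: required
  quantity: optional
discount_code, original_price


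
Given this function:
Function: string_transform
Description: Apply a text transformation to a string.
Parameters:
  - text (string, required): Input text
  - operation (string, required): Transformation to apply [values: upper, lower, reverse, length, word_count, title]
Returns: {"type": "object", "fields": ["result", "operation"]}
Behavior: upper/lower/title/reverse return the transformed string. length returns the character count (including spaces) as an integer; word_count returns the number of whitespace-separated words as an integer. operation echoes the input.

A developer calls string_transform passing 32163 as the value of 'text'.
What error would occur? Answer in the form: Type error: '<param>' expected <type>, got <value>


Spec: 'text' is declared as string; 32163 is an integer.
Type error: 'text' expected string, got 32163


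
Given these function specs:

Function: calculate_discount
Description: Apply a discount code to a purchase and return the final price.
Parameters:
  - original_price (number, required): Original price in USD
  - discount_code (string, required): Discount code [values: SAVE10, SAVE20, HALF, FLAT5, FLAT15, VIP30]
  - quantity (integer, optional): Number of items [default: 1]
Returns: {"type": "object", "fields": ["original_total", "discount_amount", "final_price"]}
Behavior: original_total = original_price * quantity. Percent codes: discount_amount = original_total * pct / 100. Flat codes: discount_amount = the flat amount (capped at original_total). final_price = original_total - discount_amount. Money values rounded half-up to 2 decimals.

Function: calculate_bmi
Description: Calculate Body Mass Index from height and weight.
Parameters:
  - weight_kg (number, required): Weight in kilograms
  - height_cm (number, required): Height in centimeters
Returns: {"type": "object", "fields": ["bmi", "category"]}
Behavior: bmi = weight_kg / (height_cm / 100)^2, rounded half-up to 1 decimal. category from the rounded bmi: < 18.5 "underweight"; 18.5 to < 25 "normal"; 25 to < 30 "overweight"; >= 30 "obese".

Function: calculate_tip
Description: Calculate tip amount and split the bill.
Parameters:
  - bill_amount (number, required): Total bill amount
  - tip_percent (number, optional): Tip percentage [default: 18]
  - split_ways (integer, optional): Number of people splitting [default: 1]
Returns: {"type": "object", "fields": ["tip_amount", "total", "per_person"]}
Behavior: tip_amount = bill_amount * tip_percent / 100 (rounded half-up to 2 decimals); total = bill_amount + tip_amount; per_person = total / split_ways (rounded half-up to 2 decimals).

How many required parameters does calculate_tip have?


Parameters of calculate_tip: bill_amount (required), tip_percent (optional), split_ways (optional)
Required count:
1


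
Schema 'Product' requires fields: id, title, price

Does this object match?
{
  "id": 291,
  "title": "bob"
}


Checking required fields...
Missing: price
Invalid - missing required field 'price'


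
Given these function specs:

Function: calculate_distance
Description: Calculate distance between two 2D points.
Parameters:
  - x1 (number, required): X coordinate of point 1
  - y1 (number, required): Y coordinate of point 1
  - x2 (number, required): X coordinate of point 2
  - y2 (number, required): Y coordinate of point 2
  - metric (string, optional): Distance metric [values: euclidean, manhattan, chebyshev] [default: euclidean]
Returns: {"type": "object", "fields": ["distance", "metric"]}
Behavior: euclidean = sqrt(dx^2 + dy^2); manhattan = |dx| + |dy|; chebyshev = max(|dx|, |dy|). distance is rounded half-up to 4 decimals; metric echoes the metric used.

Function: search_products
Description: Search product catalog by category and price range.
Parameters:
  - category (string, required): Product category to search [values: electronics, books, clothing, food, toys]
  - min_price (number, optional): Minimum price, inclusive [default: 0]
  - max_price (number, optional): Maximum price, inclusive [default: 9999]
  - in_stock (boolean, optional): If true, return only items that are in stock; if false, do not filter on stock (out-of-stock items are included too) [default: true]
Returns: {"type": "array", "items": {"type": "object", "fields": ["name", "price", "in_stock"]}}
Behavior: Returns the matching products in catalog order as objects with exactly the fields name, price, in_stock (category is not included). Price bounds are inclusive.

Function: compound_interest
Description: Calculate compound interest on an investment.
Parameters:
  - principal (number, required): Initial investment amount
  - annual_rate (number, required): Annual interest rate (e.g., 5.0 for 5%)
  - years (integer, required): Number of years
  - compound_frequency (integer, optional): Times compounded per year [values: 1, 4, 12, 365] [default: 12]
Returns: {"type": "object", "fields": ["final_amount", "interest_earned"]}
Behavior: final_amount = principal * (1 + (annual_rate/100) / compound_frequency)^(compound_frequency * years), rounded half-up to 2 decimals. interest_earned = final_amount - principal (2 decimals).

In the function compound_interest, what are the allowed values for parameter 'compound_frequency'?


The compound_interest spec declares:
  - compound_frequency (integer, optional): Times compounded per year [values: 1, 4, 12, 365] [default: 12]
Allowed values:
1, 4, 12, 365


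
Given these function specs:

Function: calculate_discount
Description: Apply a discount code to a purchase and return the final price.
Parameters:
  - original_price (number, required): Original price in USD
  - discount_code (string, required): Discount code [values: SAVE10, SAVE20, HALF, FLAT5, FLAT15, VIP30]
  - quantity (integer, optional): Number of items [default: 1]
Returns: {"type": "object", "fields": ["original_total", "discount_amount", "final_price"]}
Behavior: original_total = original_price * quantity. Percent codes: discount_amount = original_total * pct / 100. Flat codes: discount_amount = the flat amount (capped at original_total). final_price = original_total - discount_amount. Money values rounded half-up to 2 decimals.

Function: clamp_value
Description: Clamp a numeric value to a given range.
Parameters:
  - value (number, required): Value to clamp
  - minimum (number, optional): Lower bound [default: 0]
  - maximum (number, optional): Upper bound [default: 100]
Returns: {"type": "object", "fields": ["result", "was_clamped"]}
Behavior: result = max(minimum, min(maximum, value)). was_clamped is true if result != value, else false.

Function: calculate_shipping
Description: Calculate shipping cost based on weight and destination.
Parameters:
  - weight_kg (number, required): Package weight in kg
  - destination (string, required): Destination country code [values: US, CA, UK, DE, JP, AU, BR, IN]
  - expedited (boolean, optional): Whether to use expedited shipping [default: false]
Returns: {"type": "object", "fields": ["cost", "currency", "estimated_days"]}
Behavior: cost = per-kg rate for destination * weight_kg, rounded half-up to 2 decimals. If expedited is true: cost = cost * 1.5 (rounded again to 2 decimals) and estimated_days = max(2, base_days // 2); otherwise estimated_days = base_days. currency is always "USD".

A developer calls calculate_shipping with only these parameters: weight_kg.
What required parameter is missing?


Required parameters: weight_kg, destination
Provided: weight_kg
Missing: destination
destination


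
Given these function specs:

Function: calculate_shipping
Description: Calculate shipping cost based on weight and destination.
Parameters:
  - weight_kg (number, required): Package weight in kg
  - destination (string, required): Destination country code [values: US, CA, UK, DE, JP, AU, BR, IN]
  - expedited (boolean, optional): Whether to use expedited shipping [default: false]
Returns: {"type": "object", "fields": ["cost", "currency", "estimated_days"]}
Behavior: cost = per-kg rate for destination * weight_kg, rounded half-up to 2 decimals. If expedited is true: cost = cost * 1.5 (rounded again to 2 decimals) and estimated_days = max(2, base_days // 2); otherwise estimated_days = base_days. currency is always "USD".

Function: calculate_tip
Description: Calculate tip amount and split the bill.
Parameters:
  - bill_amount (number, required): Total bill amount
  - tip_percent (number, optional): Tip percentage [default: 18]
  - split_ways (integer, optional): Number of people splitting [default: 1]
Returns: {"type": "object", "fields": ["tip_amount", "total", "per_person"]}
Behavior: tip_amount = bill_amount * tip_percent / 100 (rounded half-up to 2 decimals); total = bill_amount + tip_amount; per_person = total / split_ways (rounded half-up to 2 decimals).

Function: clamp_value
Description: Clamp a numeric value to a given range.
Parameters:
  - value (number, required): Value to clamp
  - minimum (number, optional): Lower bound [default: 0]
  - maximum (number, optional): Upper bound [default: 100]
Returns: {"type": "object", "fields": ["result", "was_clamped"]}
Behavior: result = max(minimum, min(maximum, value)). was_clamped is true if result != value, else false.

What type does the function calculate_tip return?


The calculate_tip spec declares Returns: {"type": "object", "fields": ["tip_amount", "total", "per_person"]}
Type:
object


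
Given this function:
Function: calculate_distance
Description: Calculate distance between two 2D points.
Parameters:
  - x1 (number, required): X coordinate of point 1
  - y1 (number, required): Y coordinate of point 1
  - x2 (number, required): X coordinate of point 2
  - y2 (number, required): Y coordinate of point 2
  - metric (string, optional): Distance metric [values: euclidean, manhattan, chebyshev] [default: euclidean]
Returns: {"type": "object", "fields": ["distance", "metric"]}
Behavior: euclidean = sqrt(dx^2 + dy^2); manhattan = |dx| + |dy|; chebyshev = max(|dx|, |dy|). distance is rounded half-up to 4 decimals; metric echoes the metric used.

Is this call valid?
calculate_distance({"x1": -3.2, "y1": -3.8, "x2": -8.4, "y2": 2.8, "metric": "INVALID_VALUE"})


Checking parameter values...
Parameter 'metric' has value 'INVALID_VALUE' not in allowed: euclidean, manhattan, chebyshev
Invalid - 'metric' must be one of euclidean, manhattan, chebyshev


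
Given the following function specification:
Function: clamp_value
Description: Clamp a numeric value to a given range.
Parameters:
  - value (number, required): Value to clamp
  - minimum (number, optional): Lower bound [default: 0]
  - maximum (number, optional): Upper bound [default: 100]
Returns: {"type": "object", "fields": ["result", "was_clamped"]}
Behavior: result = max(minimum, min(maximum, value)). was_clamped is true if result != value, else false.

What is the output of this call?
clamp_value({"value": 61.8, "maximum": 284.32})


Defaults applied: minimum=0
result = max(0, min(284.32, 61.8)) = max(0, 61.8) = 61.8
was_clamped = (61.8 != 61.8) = false
Output:
{"result": 61.8, "was_clamped": false}


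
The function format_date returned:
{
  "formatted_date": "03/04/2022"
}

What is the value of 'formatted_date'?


03/04/2022


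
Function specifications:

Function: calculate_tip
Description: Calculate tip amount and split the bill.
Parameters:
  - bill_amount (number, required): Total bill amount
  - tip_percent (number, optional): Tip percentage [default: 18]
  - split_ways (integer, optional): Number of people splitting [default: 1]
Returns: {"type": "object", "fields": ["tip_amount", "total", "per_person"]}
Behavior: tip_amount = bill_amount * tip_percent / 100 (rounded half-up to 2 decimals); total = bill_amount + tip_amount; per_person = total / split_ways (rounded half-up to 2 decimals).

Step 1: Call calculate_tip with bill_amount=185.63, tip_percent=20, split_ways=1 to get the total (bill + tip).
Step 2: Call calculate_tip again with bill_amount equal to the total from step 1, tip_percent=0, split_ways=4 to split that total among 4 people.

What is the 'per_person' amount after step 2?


Step 1: calculate_tip(bill_amount=185.63, tip_percent=20, split_ways=1)
  tip_amount = 185.63 * 20/100 = 37.126 -> 37.13
  total = 185.63 + 37.13 = 222.76
  per_person = 222.76 / 1 = 222.76 -> 222.76
  -> total = 222.76
Step 2: calculate_tip(bill_amount=222.76, tip_percent=0, split_ways=4)
  tip_amount = 222.76 * 0/100 = 0 -> 0.00
  total = 222.76 + 0.00 = 222.76
  per_person = 222.76 / 4 = 55.69 -> 55.69
  -> per_person = 55.69
$55.69


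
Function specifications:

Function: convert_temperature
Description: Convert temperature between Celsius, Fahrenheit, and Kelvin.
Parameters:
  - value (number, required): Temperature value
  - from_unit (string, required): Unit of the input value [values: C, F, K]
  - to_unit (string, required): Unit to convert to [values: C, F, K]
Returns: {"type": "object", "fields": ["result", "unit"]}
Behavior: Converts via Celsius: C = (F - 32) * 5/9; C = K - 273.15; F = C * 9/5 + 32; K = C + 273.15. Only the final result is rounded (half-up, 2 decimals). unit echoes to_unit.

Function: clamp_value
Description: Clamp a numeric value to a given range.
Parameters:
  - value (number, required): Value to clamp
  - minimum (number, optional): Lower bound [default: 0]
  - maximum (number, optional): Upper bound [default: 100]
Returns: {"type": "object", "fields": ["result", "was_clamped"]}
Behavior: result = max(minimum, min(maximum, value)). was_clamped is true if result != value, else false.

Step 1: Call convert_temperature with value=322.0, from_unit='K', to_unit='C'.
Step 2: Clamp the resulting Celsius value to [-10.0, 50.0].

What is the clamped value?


Step 1: convert_temperature(value=322.0, from_unit=K, to_unit=C)
  To C: 322 - 273.15 = 48.85
  Target is C: 48.85
  Round to 2 decimals: 48.85
  -> result = 48.85 C
Step 2: clamp_value(value=48.85, minimum=-10.0, maximum=50.0)
  result = max(-10.0, min(50.0, 48.85)) = max(-10.0, 48.85) = 48.85
  was_clamped = (48.85 != 48.85) = false
  -> result = 48.85
48.85


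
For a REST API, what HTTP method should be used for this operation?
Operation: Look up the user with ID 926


GET = read, POST = create, PUT = update/replace, DELETE = remove
This operation is a read.
GET


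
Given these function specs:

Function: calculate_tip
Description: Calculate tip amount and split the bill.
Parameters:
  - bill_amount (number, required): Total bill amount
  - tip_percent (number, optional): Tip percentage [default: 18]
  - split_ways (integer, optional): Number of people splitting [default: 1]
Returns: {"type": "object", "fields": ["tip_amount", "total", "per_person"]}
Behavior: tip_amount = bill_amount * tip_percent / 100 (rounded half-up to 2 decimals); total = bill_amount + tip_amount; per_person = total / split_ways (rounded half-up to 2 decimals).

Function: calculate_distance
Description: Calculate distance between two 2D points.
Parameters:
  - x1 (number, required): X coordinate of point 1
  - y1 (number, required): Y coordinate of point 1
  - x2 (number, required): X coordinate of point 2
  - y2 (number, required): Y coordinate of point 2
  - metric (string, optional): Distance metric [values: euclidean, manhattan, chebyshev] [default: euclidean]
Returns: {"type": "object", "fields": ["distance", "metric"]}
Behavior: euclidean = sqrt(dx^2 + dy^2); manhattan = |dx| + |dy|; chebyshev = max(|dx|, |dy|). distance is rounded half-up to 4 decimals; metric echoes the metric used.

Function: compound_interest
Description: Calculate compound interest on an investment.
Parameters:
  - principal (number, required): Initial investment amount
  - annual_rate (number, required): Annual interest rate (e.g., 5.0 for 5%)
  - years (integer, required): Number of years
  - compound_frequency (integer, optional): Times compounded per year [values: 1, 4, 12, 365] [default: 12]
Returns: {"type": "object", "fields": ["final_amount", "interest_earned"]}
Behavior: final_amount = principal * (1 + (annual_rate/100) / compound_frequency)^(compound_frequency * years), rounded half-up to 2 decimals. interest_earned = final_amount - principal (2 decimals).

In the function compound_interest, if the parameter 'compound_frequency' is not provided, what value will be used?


The compound_interest spec declares:
  - compound_frequency (integer, optional): Times compounded per year [values: 1, 4, 12, 365] [default: 12]
Default:
12


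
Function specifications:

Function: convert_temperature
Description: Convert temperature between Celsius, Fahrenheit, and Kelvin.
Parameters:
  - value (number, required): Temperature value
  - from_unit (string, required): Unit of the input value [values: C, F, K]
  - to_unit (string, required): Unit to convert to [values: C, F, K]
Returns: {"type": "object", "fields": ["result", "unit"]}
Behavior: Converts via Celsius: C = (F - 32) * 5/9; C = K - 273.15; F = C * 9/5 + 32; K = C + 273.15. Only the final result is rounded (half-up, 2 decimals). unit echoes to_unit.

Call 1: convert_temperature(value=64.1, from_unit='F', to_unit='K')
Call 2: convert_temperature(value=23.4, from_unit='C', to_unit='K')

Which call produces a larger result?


Call 1:
  To C: (64.1 - 32) * 5/9 = 17.833333
  To K: 17.833333 + 273.15 = 290.983333
  Round to 2 decimals: 290.98
  -> 290.98 K
Call 2:
  Input already in C: 23.4
  To K: 23.4 + 273.15 = 296.55
  Round to 2 decimals: 296.55
  -> 296.55 K
Call 2 (296.55 K)


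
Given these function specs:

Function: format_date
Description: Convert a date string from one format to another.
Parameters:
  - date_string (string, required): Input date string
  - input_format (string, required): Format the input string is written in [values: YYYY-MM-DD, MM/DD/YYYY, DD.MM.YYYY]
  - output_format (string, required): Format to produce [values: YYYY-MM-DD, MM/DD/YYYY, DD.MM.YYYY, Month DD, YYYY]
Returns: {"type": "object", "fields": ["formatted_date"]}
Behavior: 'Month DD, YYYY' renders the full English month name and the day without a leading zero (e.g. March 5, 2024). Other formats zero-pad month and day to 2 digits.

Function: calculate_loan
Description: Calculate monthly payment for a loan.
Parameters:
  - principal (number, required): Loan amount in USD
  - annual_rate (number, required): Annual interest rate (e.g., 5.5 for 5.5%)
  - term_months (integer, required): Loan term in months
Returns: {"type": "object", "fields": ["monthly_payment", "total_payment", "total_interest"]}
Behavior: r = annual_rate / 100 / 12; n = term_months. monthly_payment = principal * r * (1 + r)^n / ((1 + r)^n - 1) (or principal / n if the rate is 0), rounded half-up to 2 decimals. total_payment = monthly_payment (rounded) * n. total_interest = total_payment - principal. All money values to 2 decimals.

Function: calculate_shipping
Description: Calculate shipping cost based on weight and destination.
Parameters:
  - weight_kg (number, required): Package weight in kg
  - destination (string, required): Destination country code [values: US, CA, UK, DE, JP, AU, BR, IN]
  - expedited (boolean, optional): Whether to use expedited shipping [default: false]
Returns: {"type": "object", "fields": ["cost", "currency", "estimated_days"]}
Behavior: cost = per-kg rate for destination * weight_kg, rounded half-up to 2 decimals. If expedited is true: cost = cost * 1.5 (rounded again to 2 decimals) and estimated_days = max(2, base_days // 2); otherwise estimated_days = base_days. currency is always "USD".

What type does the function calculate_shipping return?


The calculate_shipping spec declares Returns: {"type": "object", "fields": ["cost", "currency", "estimated_days"]}
Type:
object


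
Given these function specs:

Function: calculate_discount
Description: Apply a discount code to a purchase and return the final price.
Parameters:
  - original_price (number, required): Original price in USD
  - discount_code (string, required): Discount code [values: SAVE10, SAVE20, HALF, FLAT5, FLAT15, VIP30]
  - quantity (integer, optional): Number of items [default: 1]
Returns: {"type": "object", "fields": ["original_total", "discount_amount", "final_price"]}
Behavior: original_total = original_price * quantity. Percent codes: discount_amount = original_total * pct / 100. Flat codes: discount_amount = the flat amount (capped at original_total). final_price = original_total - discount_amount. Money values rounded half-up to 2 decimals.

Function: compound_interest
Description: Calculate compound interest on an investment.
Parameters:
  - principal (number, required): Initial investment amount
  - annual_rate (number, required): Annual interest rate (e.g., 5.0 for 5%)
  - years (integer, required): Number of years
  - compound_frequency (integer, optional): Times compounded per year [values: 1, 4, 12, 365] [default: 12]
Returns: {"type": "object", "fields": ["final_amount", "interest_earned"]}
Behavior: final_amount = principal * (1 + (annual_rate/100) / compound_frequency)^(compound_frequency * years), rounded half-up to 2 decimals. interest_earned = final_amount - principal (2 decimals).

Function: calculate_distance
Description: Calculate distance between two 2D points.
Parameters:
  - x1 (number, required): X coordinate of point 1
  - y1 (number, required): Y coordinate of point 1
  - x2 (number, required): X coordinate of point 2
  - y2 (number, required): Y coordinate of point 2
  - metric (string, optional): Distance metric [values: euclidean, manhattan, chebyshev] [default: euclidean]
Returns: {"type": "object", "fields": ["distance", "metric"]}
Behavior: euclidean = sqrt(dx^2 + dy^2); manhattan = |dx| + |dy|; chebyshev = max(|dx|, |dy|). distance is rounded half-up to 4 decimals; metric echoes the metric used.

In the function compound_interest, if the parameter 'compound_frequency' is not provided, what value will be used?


The compound_interest spec declares:
  - compound_frequency (integer, optional): Times compounded per year [values: 1, 4, 12, 365] [default: 12]
Default:
12
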